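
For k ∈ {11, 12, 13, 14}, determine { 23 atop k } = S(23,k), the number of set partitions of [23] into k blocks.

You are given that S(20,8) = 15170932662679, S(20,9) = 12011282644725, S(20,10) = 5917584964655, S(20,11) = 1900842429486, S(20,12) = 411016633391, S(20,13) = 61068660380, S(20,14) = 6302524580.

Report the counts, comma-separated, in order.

4864251308951100, 1672162773483930, 401282560341390, 68629175807115

i=21: T(21,9)=15170932662679+9·12011282644725=123272476465204 | T(21,10)=12011282644725+10·5917584964655=71187132291275 | T(21,11)=5917584964655+11·1900842429486=26826851689001 | T(21,12)=1900842429486+12·411016633391=6833042030178 | T(21,13)=411016633391+13·61068660380=1204909218331 | T(21,14)=61068660380+14·6302524580=149304004500
i=22: T(22,10)=123272476465204+10·71187132291275=835143799377954 | T(22,11)=71187132291275+11·26826851689001=366282500870286 | T(22,12)=26826851689001+12·6833042030178=108823356051137 | T(22,13)=6833042030178+13·1204909218331=22496861868481 | T(22,14)=1204909218331+14·149304004500=3295165281331
i=23: T(23,11)=835143799377954+11·366282500870286=4864251308951100 | T(23,12)=366282500870286+12·108823356051137=1672162773483930 | T(23,13)=108823356051137+13·22496861868481=401282560341390 | T(23,14)=22496861868481+14·3295165281331=68629175807115
Read S(23,11) = 4864251308951100, S(23,12) = 1672162773483930, S(23,13) = 401282560341390, S(23,14) = 68629175807115.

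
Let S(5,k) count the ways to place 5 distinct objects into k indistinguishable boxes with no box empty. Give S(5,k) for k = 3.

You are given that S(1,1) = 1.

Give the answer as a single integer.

row 2: T[2][1]=1·1+0=1  T[2][2]=2·0+1=1
row 3: T[3][1]=1·1+0=1  T[3][2]=2·1+1=3  T[3][3]=3·0+1=1
row 4: T[4][2]=2·3+1=7  T[4][3]=3·1+3=6
row 5: T[5][3]=3·6+7=25
Read S(5,3) = 25.

25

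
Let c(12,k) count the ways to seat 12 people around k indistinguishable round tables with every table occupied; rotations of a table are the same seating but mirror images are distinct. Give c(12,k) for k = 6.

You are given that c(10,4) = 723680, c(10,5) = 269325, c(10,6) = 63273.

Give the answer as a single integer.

13339535

[11] T[11,5]:10*269325+723680=3416930 · T[11,6]:10*63273+269325=902055
[12] T[12,6]:11*902055+3416930=13339535
Read c(12,6) = 13339535.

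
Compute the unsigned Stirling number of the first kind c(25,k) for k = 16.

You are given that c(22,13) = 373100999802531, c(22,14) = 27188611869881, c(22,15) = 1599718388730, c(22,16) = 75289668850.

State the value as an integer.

r23: T_23,14=22×27188611869881+373100999802531=971250460939913; T_23,15=22×1599718388730+27188611869881=62382416421941; T_23,16=22×75289668850+1599718388730=3256091103430
r24: T_24,15=23×62382416421941+971250460939913=2406046038644556; T_24,16=23×3256091103430+62382416421941=137272511800831
r25: T_25,16=24×137272511800831+2406046038644556=5700586321864500
Read c(25,16) = 5700586321864500.

5700586321864500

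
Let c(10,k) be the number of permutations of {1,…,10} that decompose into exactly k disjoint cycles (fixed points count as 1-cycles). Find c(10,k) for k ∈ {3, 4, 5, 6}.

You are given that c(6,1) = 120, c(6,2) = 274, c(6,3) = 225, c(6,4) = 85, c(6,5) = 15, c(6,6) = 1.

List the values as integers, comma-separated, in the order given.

1172700, 723680, 269325, 63273

i=7: T(7,1)=0+6·120=720 | T(7,2)=120+6·274=1764 | T(7,3)=274+6·225=1624 | T(7,4)=225+6·85=735 | T(7,5)=85+6·15=175 | T(7,6)=15+6·1=21
i=8: T(8,1)=0+7·720=5040 | T(8,2)=720+7·1764=13068 | T(8,3)=1764+7·1624=13132 | T(8,4)=1624+7·735=6769 | T(8,5)=735+7·175=1960 | T(8,6)=175+7·21=322
i=9: T(9,2)=5040+8·13068=109584 | T(9,3)=13068+8·13132=118124 | T(9,4)=13132+8·6769=67284 | T(9,5)=6769+8·1960=22449 | T(9,6)=1960+8·322=4536
i=10: T(10,3)=109584+9·118124=1172700 | T(10,4)=118124+9·67284=723680 | T(10,5)=67284+9·22449=269325 | T(10,6)=22449+9·4536=63273
Read c(10,3) = 1172700, c(10,4) = 723680, c(10,5) = 269325, c(10,6) = 63273.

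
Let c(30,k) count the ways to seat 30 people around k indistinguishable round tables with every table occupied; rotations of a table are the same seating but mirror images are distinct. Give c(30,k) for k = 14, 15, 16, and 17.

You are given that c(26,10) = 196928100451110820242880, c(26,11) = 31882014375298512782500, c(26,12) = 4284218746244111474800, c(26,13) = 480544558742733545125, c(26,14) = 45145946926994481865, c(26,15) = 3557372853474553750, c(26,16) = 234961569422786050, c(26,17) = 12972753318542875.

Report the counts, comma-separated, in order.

88776380550648116217781890, 8459574446076318147830625, 691254538651580660999025, 48487623689430693038025

@27  (27,11):31882014375298512782500·26+196928100451110820242880→1025860474208872152587880, (27,12):4284218746244111474800·26+31882014375298512782500→143271701777645411127300, (27,13):480544558742733545125·26+4284218746244111474800→16778377273555183648050, (27,14):45145946926994481865·26+480544558742733545125→1654339178844590073615, (27,15):3557372853474553750·26+45145946926994481865→137637641117332879365, (27,16):234961569422786050·26+3557372853474553750→9666373658466991050, (27,17):12972753318542875·26+234961569422786050→572253155704900800
@28  (28,12):143271701777645411127300·27+1025860474208872152587880→4894196422205298253024980, (28,13):16778377273555183648050·27+143271701777645411127300→596287888163635369624650, (28,14):1654339178844590073615·27+16778377273555183648050→61445535102359115635655, (28,15):137637641117332879365·27+1654339178844590073615→5370555489012577816470, (28,16):9666373658466991050·27+137637641117332879365→398629729895941637715, (28,17):572253155704900800·27+9666373658466991050→25117208862499312650
@29  (29,13):596287888163635369624650·28+4894196422205298253024980→21590257290787088602515180, (29,14):61445535102359115635655·28+596287888163635369624650→2316762871029690607422990, (29,15):5370555489012577816470·28+61445535102359115635655→211821088794711294496815, (29,16):398629729895941637715·28+5370555489012577816470→16532187926098943672490, (29,17):25117208862499312650·28+398629729895941637715→1101911578045922391915
@30  (30,14):2316762871029690607422990·29+21590257290787088602515180→88776380550648116217781890, (30,15):211821088794711294496815·29+2316762871029690607422990→8459574446076318147830625, (30,16):16532187926098943672490·29+211821088794711294496815→691254538651580660999025, (30,17):1101911578045922391915·29+16532187926098943672490→48487623689430693038025
Read c(30,14) = 88776380550648116217781890, c(30,15) = 8459574446076318147830625, c(30,16) = 691254538651580660999025, c(30,17) = 48487623689430693038025.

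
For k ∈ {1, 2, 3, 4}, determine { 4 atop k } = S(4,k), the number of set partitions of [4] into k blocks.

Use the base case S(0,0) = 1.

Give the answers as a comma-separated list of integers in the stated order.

1, 7, 6, 1

@1  (1,1):0·1+1→1
@2  (2,1):1·1+0→1, (2,2):0·2+1→1
@3  (3,1):1·1+0→1, (3,2):1·2+1→3, (3,3):0·3+1→1
@4  (4,1):1·1+0→1, (4,2):3·2+1→7, (4,3):1·3+3→6, (4,4):0·4+1→1
Read S(4,1) = 1, S(4,2) = 7, S(4,3) = 6, S(4,4) = 1.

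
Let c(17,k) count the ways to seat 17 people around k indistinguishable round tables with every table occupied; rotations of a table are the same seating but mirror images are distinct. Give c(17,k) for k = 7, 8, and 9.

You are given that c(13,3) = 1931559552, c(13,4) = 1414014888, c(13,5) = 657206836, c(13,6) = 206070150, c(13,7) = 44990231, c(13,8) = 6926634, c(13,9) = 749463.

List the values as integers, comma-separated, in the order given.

5374523477960, 1146901283528, 185953177553

row 14: T[14][4]=13·1414014888+1931559552=20313753096  T[14][5]=13·657206836+1414014888=9957703756  T[14][6]=13·206070150+657206836=3336118786  T[14][7]=13·44990231+206070150=790943153  T[14][8]=13·6926634+44990231=135036473  T[14][9]=13·749463+6926634=16669653
row 15: T[15][5]=14·9957703756+20313753096=159721605680  T[15][6]=14·3336118786+9957703756=56663366760  T[15][7]=14·790943153+3336118786=14409322928  T[15][8]=14·135036473+790943153=2681453775  T[15][9]=14·16669653+135036473=368411615
row 16: T[16][6]=15·56663366760+159721605680=1009672107080  T[16][7]=15·14409322928+56663366760=272803210680  T[16][8]=15·2681453775+14409322928=54631129553  T[16][9]=15·368411615+2681453775=8207628000
row 17: T[17][7]=16·272803210680+1009672107080=5374523477960  T[17][8]=16·54631129553+272803210680=1146901283528  T[17][9]=16·8207628000+54631129553=185953177553
Read c(17,7) = 5374523477960, c(17,8) = 1146901283528, c(17,9) = 185953177553.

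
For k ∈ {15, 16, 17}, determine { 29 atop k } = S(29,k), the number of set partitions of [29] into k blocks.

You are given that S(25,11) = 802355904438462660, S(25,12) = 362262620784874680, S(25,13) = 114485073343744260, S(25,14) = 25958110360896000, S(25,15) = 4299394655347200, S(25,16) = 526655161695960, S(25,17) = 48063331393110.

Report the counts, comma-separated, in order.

689692892575539953400, 140694950355081071520, 21818248085373723570

row 26: T[26][12]=12·362262620784874680+802355904438462660=5149507353856958820  T[26][13]=13·114485073343744260+362262620784874680=1850568574253550060  T[26][14]=14·25958110360896000+114485073343744260=477898618396288260  T[26][15]=15·4299394655347200+25958110360896000=90449030191104000  T[26][16]=16·526655161695960+4299394655347200=12725877242482560  T[26][17]=17·48063331393110+526655161695960=1343731795378830
row 27: T[27][13]=13·1850568574253550060+5149507353856958820=29206898819153109600  T[27][14]=14·477898618396288260+1850568574253550060=8541149231801585700  T[27][15]=15·90449030191104000+477898618396288260=1834634071262848260  T[27][16]=16·12725877242482560+90449030191104000=294063066070824960  T[27][17]=17·1343731795378830+12725877242482560=35569317763922670
row 28: T[28][14]=14·8541149231801585700+29206898819153109600=148782988064375309400  T[28][15]=15·1834634071262848260+8541149231801585700=36060660300744309600  T[28][16]=16·294063066070824960+1834634071262848260=6539643128396047620  T[28][17]=17·35569317763922670+294063066070824960=898741468057510350
row 29: T[29][15]=15·36060660300744309600+148782988064375309400=689692892575539953400  T[29][16]=16·6539643128396047620+36060660300744309600=140694950355081071520  T[29][17]=17·898741468057510350+6539643128396047620=21818248085373723570
Read S(29,15) = 689692892575539953400, S(29,16) = 140694950355081071520, S(29,17) = 21818248085373723570.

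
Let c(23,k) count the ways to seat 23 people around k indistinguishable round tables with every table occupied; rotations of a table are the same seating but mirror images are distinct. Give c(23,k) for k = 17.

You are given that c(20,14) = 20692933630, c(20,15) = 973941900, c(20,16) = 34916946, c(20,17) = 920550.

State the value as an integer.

[21] T[21,15]:20*973941900+20692933630=40171771630 · T[21,16]:20*34916946+973941900=1672280820 · T[21,17]:20*920550+34916946=53327946
[22] T[22,16]:21*1672280820+40171771630=75289668850 · T[22,17]:21*53327946+1672280820=2792167686
[23] T[23,17]:22*2792167686+75289668850=136717357942
Read c(23,17) = 136717357942.

136717357942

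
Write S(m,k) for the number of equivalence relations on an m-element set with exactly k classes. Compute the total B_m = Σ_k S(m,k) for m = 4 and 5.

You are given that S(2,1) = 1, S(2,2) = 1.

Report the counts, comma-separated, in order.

15, 52

@3  (3,1):1·1+0→1, (3,2):1·2+1→3, (3,3):0·3+1→1
@4  (4,1):1·1+0→1, (4,2):3·2+1→7, (4,3):1·3+3→6, (4,4):0·4+1→1
@5  (5,1):1·1+0→1, (5,2):7·2+1→15, (5,3):6·3+7→25, (5,4):1·4+6→10, (5,5):0·5+1→1
B_4 = ΣS(4,k) = 1+7+6+1 = 15
B_5 = ΣS(5,k) = 1+15+25+10+1 = 52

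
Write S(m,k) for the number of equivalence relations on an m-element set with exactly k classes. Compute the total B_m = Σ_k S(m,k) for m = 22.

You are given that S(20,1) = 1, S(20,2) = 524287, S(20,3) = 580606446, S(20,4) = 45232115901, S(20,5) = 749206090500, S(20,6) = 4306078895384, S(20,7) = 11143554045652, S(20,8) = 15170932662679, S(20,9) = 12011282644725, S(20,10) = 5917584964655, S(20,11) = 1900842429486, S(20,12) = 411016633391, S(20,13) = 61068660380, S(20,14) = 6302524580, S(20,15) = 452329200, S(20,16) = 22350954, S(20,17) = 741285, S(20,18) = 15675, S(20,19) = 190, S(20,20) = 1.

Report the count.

4506715738447323

i=21: T(21,1)=0+1·1=1 | T(21,2)=1+2·524287=1048575 | T(21,3)=524287+3·580606446=1742343625 | T(21,4)=580606446+4·45232115901=181509070050 | T(21,5)=45232115901+5·749206090500=3791262568401 | T(21,6)=749206090500+6·4306078895384=26585679462804 | T(21,7)=4306078895384+7·11143554045652=82310957214948 | T(21,8)=11143554045652+8·15170932662679=132511015347084 | T(21,9)=15170932662679+9·12011282644725=123272476465204 | T(21,10)=12011282644725+10·5917584964655=71187132291275 | T(21,11)=5917584964655+11·1900842429486=26826851689001 | T(21,12)=1900842429486+12·411016633391=6833042030178 | T(21,13)=411016633391+13·61068660380=1204909218331 | T(21,14)=61068660380+14·6302524580=149304004500 | T(21,15)=6302524580+15·452329200=13087462580 | T(21,16)=452329200+16·22350954=809944464 | T(21,17)=22350954+17·741285=34952799 | T(21,18)=741285+18·15675=1023435 | T(21,19)=15675+19·190=19285 | T(21,20)=190+20·1=210 | T(21,21)=1+21·0=1
i=22: T(22,1)=0+1·1=1 | T(22,2)=1+2·1048575=2097151 | T(22,3)=1048575+3·1742343625=5228079450 | T(22,4)=1742343625+4·181509070050=727778623825 | T(22,5)=181509070050+5·3791262568401=19137821912055 | T(22,6)=3791262568401+6·26585679462804=163305339345225 | T(22,7)=26585679462804+7·82310957214948=602762379967440 | T(22,8)=82310957214948+8·132511015347084=1142399079991620 | T(22,9)=132511015347084+9·123272476465204=1241963303533920 | T(22,10)=123272476465204+10·71187132291275=835143799377954 | T(22,11)=71187132291275+11·26826851689001=366282500870286 | T(22,12)=26826851689001+12·6833042030178=108823356051137 | T(22,13)=6833042030178+13·1204909218331=22496861868481 | T(22,14)=1204909218331+14·149304004500=3295165281331 | T(22,15)=149304004500+15·13087462580=345615943200 | T(22,16)=13087462580+16·809944464=26046574004 | T(22,17)=809944464+17·34952799=1404142047 | T(22,18)=34952799+18·1023435=53374629 | T(22,19)=1023435+19·19285=1389850 | T(22,20)=19285+20·210=23485 | T(22,21)=210+21·1=231 | T(22,22)=1+22·0=1
B_22 = ΣS(22,k) = 1+2097151+5228079450+727778623825+19137821912055+163305339345225+602762379967440+1142399079991620+1241963303533920+835143799377954+366282500870286+108823356051137+22496861868481+3295165281331+345615943200+26046574004+1404142047+53374629+1389850+23485+231+1 = 4506715738447323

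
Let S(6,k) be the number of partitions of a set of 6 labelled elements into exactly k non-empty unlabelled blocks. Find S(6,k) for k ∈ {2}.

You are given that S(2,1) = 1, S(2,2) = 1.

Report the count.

31

r3: T_3,1=1×1+0=1; T_3,2=2×1+1=3
r4: T_4,1=1×1+0=1; T_4,2=2×3+1=7
r5: T_5,1=1×1+0=1; T_5,2=2×7+1=15
r6: T_6,2=2×15+1=31
Read S(6,2) = 31.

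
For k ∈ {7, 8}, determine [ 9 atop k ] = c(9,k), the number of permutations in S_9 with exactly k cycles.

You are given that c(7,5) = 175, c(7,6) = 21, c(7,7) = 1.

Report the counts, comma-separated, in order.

[8] T[8,6]:7*21+175=322 · T[8,7]:7*1+21=28 · T[8,8]:7*0+1=1
[9] T[9,7]:8*28+322=546 · T[9,8]:8*1+28=36
Read c(9,7) = 546, c(9,8) = 36.

546, 36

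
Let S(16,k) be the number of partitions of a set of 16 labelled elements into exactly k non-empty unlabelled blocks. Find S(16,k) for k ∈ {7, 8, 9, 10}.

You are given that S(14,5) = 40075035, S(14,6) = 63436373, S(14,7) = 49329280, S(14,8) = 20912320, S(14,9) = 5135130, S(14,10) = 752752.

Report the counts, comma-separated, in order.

3281882604, 2141764053, 820784250, 193754990

row 15: T[15][6]=6·63436373+40075035=420693273  T[15][7]=7·49329280+63436373=408741333  T[15][8]=8·20912320+49329280=216627840  T[15][9]=9·5135130+20912320=67128490  T[15][10]=10·752752+5135130=12662650
row 16: T[16][7]=7·408741333+420693273=3281882604  T[16][8]=8·216627840+408741333=2141764053  T[16][9]=9·67128490+216627840=820784250  T[16][10]=10·12662650+67128490=193754990
Read S(16,7) = 3281882604, S(16,8) = 2141764053, S(16,9) = 820784250, S(16,10) = 193754990.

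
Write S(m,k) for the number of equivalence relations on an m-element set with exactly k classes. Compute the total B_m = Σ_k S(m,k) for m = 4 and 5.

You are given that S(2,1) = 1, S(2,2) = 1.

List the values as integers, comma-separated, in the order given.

r3: T_3,1=1×1+0=1; T_3,2=2×1+1=3; T_3,3=3×0+1=1
r4: T_4,1=1×1+0=1; T_4,2=2×3+1=7; T_4,3=3×1+3=6; T_4,4=4×0+1=1
r5: T_5,1=1×1+0=1; T_5,2=2×7+1=15; T_5,3=3×6+7=25; T_5,4=4×1+6=10; T_5,5=5×0+1=1
B_4 = ΣS(4,k) = 1+7+6+1 = 15
B_5 = ΣS(5,k) = 1+15+25+10+1 = 52

15, 52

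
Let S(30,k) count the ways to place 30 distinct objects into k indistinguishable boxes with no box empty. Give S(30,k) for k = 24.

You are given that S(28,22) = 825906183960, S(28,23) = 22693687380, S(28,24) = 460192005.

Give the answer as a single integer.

2157580085700

[29] T[29,23]:23*22693687380+825906183960=1347860993700 · T[29,24]:24*460192005+22693687380=33738295500
[30] T[30,24]:24*33738295500+1347860993700=2157580085700
Read S(30,24) = 2157580085700.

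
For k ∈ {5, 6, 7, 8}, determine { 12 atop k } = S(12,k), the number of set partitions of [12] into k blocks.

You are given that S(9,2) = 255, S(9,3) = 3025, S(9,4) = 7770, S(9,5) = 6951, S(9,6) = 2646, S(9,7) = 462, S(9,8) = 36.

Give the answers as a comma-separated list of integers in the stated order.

1379400, 1323652, 627396, 159027

@10  (10,3):3025·3+255→9330, (10,4):7770·4+3025→34105, (10,5):6951·5+7770→42525, (10,6):2646·6+6951→22827, (10,7):462·7+2646→5880, (10,8):36·8+462→750
@11  (11,4):34105·4+9330→145750, (11,5):42525·5+34105→246730, (11,6):22827·6+42525→179487, (11,7):5880·7+22827→63987, (11,8):750·8+5880→11880
@12  (12,5):246730·5+145750→1379400, (12,6):179487·6+246730→1323652, (12,7):63987·7+179487→627396, (12,8):11880·8+63987→159027
Read S(12,5) = 1379400, S(12,6) = 1323652, S(12,7) = 627396, S(12,8) = 159027.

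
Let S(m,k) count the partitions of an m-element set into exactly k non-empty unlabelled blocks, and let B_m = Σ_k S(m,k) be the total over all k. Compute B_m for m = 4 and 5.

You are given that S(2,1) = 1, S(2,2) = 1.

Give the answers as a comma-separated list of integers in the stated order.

15, 52

i=3: T(3,1)=0+1·1=1 | T(3,2)=1+2·1=3 | T(3,3)=1+3·0=1
i=4: T(4,1)=0+1·1=1 | T(4,2)=1+2·3=7 | T(4,3)=3+3·1=6 | T(4,4)=1+4·0=1
i=5: T(5,1)=0+1·1=1 | T(5,2)=1+2·7=15 | T(5,3)=7+3·6=25 | T(5,4)=6+4·1=10 | T(5,5)=1+5·0=1
B_4 = ΣS(4,k) = 1+7+6+1 = 15
B_5 = ΣS(5,k) = 1+15+25+10+1 = 52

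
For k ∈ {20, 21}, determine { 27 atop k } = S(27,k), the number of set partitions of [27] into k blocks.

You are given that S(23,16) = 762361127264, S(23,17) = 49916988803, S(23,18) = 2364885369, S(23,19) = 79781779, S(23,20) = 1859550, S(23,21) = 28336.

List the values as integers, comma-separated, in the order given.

i=24: T(24,17)=762361127264+17·49916988803=1610949936915 | T(24,18)=49916988803+18·2364885369=92484925445 | T(24,19)=2364885369+19·79781779=3880739170 | T(24,20)=79781779+20·1859550=116972779 | T(24,21)=1859550+21·28336=2454606
i=25: T(25,18)=1610949936915+18·92484925445=3275678594925 | T(25,19)=92484925445+19·3880739170=166218969675 | T(25,20)=3880739170+20·116972779=6220194750 | T(25,21)=116972779+21·2454606=168519505
i=26: T(26,19)=3275678594925+19·166218969675=6433839018750 | T(26,20)=166218969675+20·6220194750=290622864675 | T(26,21)=6220194750+21·168519505=9759104355
i=27: T(27,20)=6433839018750+20·290622864675=12246296312250 | T(27,21)=290622864675+21·9759104355=495564056130
Read S(27,20) = 12246296312250, S(27,21) = 495564056130.

12246296312250, 495564056130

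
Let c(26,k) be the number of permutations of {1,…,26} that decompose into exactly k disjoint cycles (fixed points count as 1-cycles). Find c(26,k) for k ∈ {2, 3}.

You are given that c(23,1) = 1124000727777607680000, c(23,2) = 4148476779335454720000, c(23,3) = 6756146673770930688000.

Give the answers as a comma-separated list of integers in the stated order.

59190128811701203599360000, 100480171548351161548800000

@24  (24,1):1124000727777607680000·23+0→25852016738884976640000, (24,2):4148476779335454720000·23+1124000727777607680000→96538966652493066240000, (24,3):6756146673770930688000·23+4148476779335454720000→159539850276066860544000
@25  (25,1):25852016738884976640000·24+0→620448401733239439360000, (25,2):96538966652493066240000·24+25852016738884976640000→2342787216398718566400000, (25,3):159539850276066860544000·24+96538966652493066240000→3925495373278097719296000
@26  (26,2):2342787216398718566400000·25+620448401733239439360000→59190128811701203599360000, (26,3):3925495373278097719296000·25+2342787216398718566400000→100480171548351161548800000
Read c(26,2) = 59190128811701203599360000, c(26,3) = 100480171548351161548800000.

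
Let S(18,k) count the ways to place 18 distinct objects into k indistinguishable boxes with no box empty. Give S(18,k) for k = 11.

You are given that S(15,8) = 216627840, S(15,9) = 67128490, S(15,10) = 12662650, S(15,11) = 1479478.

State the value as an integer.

8391004908

r16: T_16,9=9×67128490+216627840=820784250; T_16,10=10×12662650+67128490=193754990; T_16,11=11×1479478+12662650=28936908
r17: T_17,10=10×193754990+820784250=2758334150; T_17,11=11×28936908+193754990=512060978
r18: T_18,11=11×512060978+2758334150=8391004908
Read S(18,11) = 8391004908.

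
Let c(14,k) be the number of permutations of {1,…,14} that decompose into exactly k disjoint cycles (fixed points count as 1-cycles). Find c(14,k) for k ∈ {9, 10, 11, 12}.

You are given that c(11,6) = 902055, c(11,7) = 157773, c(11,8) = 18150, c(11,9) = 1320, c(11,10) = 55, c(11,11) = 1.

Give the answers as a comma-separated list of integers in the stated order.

16669653, 1474473, 91091, 3731

[12] T[12,7]:11*157773+902055=2637558 · T[12,8]:11*18150+157773=357423 · T[12,9]:11*1320+18150=32670 · T[12,10]:11*55+1320=1925 · T[12,11]:11*1+55=66 · T[12,12]:11*0+1=1
[13] T[13,8]:12*357423+2637558=6926634 · T[13,9]:12*32670+357423=749463 · T[13,10]:12*1925+32670=55770 · T[13,11]:12*66+1925=2717 · T[13,12]:12*1+66=78
[14] T[14,9]:13*749463+6926634=16669653 · T[14,10]:13*55770+749463=1474473 · T[14,11]:13*2717+55770=91091 · T[14,12]:13*78+2717=3731
Read c(14,9) = 16669653, c(14,10) = 1474473, c(14,11) = 91091, c(14,12) = 3731.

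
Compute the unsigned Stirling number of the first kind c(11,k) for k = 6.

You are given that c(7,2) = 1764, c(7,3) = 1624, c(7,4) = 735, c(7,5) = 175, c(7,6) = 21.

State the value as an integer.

902055

@8  (8,3):1624·7+1764→13132, (8,4):735·7+1624→6769, (8,5):175·7+735→1960, (8,6):21·7+175→322
@9  (9,4):6769·8+13132→67284, (9,5):1960·8+6769→22449, (9,6):322·8+1960→4536
@10  (10,5):22449·9+67284→269325, (10,6):4536·9+22449→63273
@11  (11,6):63273·10+269325→902055
Read c(11,6) = 902055.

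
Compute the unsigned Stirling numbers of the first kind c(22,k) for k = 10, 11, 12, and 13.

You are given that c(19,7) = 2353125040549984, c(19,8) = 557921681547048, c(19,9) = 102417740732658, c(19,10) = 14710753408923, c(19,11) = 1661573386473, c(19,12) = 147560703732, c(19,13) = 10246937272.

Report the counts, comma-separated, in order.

r20: T_20,8=19×557921681547048+2353125040549984=12953636989943896; T_20,9=19×102417740732658+557921681547048=2503858755467550; T_20,10=19×14710753408923+102417740732658=381922055502195; T_20,11=19×1661573386473+14710753408923=46280647751910; T_20,12=19×147560703732+1661573386473=4465226757381; T_20,13=19×10246937272+147560703732=342252511900
r21: T_21,9=20×2503858755467550+12953636989943896=63030812099294896; T_21,10=20×381922055502195+2503858755467550=10142299865511450; T_21,11=20×46280647751910+381922055502195=1307535010540395; T_21,12=20×4465226757381+46280647751910=135585182899530; T_21,13=20×342252511900+4465226757381=11310276995381
r22: T_22,10=21×10142299865511450+63030812099294896=276019109275035346; T_22,11=21×1307535010540395+10142299865511450=37600535086859745; T_22,12=21×135585182899530+1307535010540395=4154823851430525; T_22,13=21×11310276995381+135585182899530=373100999802531
Read c(22,10) = 276019109275035346, c(22,11) = 37600535086859745, c(22,12) = 4154823851430525, c(22,13) = 373100999802531.

276019109275035346, 37600535086859745, 4154823851430525, 373100999802531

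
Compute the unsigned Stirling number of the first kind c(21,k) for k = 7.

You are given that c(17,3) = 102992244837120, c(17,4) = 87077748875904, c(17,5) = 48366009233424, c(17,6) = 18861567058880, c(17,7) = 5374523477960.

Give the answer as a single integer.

i=18: T(18,4)=102992244837120+17·87077748875904=1583313975727488 | T(18,5)=87077748875904+17·48366009233424=909299905844112 | T(18,6)=48366009233424+17·18861567058880=369012649234384 | T(18,7)=18861567058880+17·5374523477960=110228466184200
i=19: T(19,5)=1583313975727488+18·909299905844112=17950712280921504 | T(19,6)=909299905844112+18·369012649234384=7551527592063024 | T(19,7)=369012649234384+18·110228466184200=2353125040549984
i=20: T(20,6)=17950712280921504+19·7551527592063024=161429736530118960 | T(20,7)=7551527592063024+19·2353125040549984=52260903362512720
i=21: T(21,7)=161429736530118960+20·52260903362512720=1206647803780373360
Read c(21,7) = 1206647803780373360.

1206647803780373360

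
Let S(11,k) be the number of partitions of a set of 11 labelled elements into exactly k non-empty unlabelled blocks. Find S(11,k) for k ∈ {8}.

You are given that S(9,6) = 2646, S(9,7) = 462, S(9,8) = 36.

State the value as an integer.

11880

[10] T[10,7]:7*462+2646=5880 · T[10,8]:8*36+462=750
[11] T[11,8]:8*750+5880=11880
Read S(11,8) = 11880.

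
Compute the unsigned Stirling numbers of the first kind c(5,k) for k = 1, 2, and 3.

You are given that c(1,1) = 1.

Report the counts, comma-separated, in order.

24, 50, 35

r2: T_2,1=1×1+0=1; T_2,2=1×0+1=1
r3: T_3,1=2×1+0=2; T_3,2=2×1+1=3; T_3,3=2×0+1=1
r4: T_4,1=3×2+0=6; T_4,2=3×3+2=11; T_4,3=3×1+3=6
r5: T_5,1=4×6+0=24; T_5,2=4×11+6=50; T_5,3=4×6+11=35
Read c(5,1) = 24, c(5,2) = 50, c(5,3) = 35.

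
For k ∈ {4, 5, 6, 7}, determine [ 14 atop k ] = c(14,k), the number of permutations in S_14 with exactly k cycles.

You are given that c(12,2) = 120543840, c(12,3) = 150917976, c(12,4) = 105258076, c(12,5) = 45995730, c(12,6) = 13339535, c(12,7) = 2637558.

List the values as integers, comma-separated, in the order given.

[13] T[13,3]:12*150917976+120543840=1931559552 · T[13,4]:12*105258076+150917976=1414014888 · T[13,5]:12*45995730+105258076=657206836 · T[13,6]:12*13339535+45995730=206070150 · T[13,7]:12*2637558+13339535=44990231
[14] T[14,4]:13*1414014888+1931559552=20313753096 · T[14,5]:13*657206836+1414014888=9957703756 · T[14,6]:13*206070150+657206836=3336118786 · T[14,7]:13*44990231+206070150=790943153
Read c(14,4) = 20313753096, c(14,5) = 9957703756, c(14,6) = 3336118786, c(14,7) = 790943153.

20313753096, 9957703756, 3336118786, 790943153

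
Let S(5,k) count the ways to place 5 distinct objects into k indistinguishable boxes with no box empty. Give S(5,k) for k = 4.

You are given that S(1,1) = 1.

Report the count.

10

r2: T_2,1=1×1+0=1; T_2,2=2×0+1=1
r3: T_3,2=2×1+1=3; T_3,3=3×0+1=1
r4: T_4,3=3×1+3=6; T_4,4=4×0+1=1
r5: T_5,4=4×1+6=10
Read S(5,4) = 10.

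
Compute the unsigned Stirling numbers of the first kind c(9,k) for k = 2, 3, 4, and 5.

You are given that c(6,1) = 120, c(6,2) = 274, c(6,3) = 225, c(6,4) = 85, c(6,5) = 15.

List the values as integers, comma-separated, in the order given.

i=7: T(7,1)=0+6·120=720 | T(7,2)=120+6·274=1764 | T(7,3)=274+6·225=1624 | T(7,4)=225+6·85=735 | T(7,5)=85+6·15=175
i=8: T(8,1)=0+7·720=5040 | T(8,2)=720+7·1764=13068 | T(8,3)=1764+7·1624=13132 | T(8,4)=1624+7·735=6769 | T(8,5)=735+7·175=1960
i=9: T(9,2)=5040+8·13068=109584 | T(9,3)=13068+8·13132=118124 | T(9,4)=13132+8·6769=67284 | T(9,5)=6769+8·1960=22449
Read c(9,2) = 109584, c(9,3) = 118124, c(9,4) = 67284, c(9,5) = 22449.

109584, 118124, 67284, 22449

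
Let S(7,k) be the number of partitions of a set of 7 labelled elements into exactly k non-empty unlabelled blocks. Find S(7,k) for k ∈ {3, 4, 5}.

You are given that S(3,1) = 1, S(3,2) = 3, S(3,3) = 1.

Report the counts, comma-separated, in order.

301, 350, 140

[4] T[4,1]:1*1+0=1 · T[4,2]:2*3+1=7 · T[4,3]:3*1+3=6 · T[4,4]:4*0+1=1
[5] T[5,1]:1*1+0=1 · T[5,2]:2*7+1=15 · T[5,3]:3*6+7=25 · T[5,4]:4*1+6=10 · T[5,5]:5*0+1=1
[6] T[6,2]:2*15+1=31 · T[6,3]:3*25+15=90 · T[6,4]:4*10+25=65 · T[6,5]:5*1+10=15
[7] T[7,3]:3*90+31=301 · T[7,4]:4*65+90=350 · T[7,5]:5*15+65=140
Read S(7,3) = 301, S(7,4) = 350, S(7,5) = 140.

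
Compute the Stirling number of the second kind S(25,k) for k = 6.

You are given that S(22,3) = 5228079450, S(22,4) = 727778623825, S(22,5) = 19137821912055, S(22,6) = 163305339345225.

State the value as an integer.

37026417000002430

r23: T_23,4=4×727778623825+5228079450=2916342574750; T_23,5=5×19137821912055+727778623825=96416888184100; T_23,6=6×163305339345225+19137821912055=998969857983405
r24: T_24,5=5×96416888184100+2916342574750=485000783495250; T_24,6=6×998969857983405+96416888184100=6090236036084530
r25: T_25,6=6×6090236036084530+485000783495250=37026417000002430
Read S(25,6) = 37026417000002430.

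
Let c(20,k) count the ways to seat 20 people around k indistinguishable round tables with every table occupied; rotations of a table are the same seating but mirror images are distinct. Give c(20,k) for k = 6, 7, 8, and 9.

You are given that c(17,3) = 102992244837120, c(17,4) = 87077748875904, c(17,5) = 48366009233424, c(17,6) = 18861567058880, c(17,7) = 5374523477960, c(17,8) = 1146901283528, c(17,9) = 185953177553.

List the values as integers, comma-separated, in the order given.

r18: T_18,4=17×87077748875904+102992244837120=1583313975727488; T_18,5=17×48366009233424+87077748875904=909299905844112; T_18,6=17×18861567058880+48366009233424=369012649234384; T_18,7=17×5374523477960+18861567058880=110228466184200; T_18,8=17×1146901283528+5374523477960=24871845297936; T_18,9=17×185953177553+1146901283528=4308105301929
r19: T_19,5=18×909299905844112+1583313975727488=17950712280921504; T_19,6=18×369012649234384+909299905844112=7551527592063024; T_19,7=18×110228466184200+369012649234384=2353125040549984; T_19,8=18×24871845297936+110228466184200=557921681547048; T_19,9=18×4308105301929+24871845297936=102417740732658
r20: T_20,6=19×7551527592063024+17950712280921504=161429736530118960; T_20,7=19×2353125040549984+7551527592063024=52260903362512720; T_20,8=19×557921681547048+2353125040549984=12953636989943896; T_20,9=19×102417740732658+557921681547048=2503858755467550
Read c(20,6) = 161429736530118960, c(20,7) = 52260903362512720, c(20,8) = 12953636989943896, c(20,9) = 2503858755467550.

161429736530118960, 52260903362512720, 12953636989943896, 2503858755467550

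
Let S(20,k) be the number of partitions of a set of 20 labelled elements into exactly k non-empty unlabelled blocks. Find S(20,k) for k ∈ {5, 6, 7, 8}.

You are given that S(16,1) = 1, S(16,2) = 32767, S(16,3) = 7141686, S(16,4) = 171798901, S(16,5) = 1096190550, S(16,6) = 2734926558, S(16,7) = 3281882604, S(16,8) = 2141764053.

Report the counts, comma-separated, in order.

749206090500, 4306078895384, 11143554045652, 15170932662679

row 17: T[17][2]=2·32767+1=65535  T[17][3]=3·7141686+32767=21457825  T[17][4]=4·171798901+7141686=694337290  T[17][5]=5·1096190550+171798901=5652751651  T[17][6]=6·2734926558+1096190550=17505749898  T[17][7]=7·3281882604+2734926558=25708104786  T[17][8]=8·2141764053+3281882604=20415995028
row 18: T[18][3]=3·21457825+65535=64439010  T[18][4]=4·694337290+21457825=2798806985  T[18][5]=5·5652751651+694337290=28958095545  T[18][6]=6·17505749898+5652751651=110687251039  T[18][7]=7·25708104786+17505749898=197462483400  T[18][8]=8·20415995028+25708104786=189036065010
row 19: T[19][4]=4·2798806985+64439010=11259666950  T[19][5]=5·28958095545+2798806985=147589284710  T[19][6]=6·110687251039+28958095545=693081601779  T[19][7]=7·197462483400+110687251039=1492924634839  T[19][8]=8·189036065010+197462483400=1709751003480
row 20: T[20][5]=5·147589284710+11259666950=749206090500  T[20][6]=6·693081601779+147589284710=4306078895384  T[20][7]=7·1492924634839+693081601779=11143554045652  T[20][8]=8·1709751003480+1492924634839=15170932662679
Read S(20,5) = 749206090500, S(20,6) = 4306078895384, S(20,7) = 11143554045652, S(20,8) = 15170932662679.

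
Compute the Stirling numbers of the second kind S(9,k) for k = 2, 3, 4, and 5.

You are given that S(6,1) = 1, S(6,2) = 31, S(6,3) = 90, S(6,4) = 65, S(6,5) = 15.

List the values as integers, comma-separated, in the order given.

255, 3025, 7770, 6951

r7: T_7,1=1×1+0=1; T_7,2=2×31+1=63; T_7,3=3×90+31=301; T_7,4=4×65+90=350; T_7,5=5×15+65=140
r8: T_8,1=1×1+0=1; T_8,2=2×63+1=127; T_8,3=3×301+63=966; T_8,4=4×350+301=1701; T_8,5=5×140+350=1050
r9: T_9,2=2×127+1=255; T_9,3=3×966+127=3025; T_9,4=4×1701+966=7770; T_9,5=5×1050+1701=6951
Read S(9,2) = 255, S(9,3) = 3025, S(9,4) = 7770, S(9,5) = 6951.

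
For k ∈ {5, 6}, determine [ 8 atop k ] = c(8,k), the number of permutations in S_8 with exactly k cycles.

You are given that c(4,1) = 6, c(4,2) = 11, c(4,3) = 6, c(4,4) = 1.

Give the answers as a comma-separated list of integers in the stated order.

1960, 322

i=5: T(5,2)=6+4·11=50 | T(5,3)=11+4·6=35 | T(5,4)=6+4·1=10 | T(5,5)=1+4·0=1
i=6: T(6,3)=50+5·35=225 | T(6,4)=35+5·10=85 | T(6,5)=10+5·1=15 | T(6,6)=1+5·0=1
i=7: T(7,4)=225+6·85=735 | T(7,5)=85+6·15=175 | T(7,6)=15+6·1=21
i=8: T(8,5)=735+7·175=1960 | T(8,6)=175+7·21=322
Read c(8,5) = 1960, c(8,6) = 322.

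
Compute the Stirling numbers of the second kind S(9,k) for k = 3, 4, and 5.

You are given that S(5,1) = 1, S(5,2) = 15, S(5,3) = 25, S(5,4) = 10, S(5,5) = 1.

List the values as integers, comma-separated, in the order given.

3025, 7770, 6951

row 6: T[6][1]=1·1+0=1  T[6][2]=2·15+1=31  T[6][3]=3·25+15=90  T[6][4]=4·10+25=65  T[6][5]=5·1+10=15
row 7: T[7][1]=1·1+0=1  T[7][2]=2·31+1=63  T[7][3]=3·90+31=301  T[7][4]=4·65+90=350  T[7][5]=5·15+65=140
row 8: T[8][2]=2·63+1=127  T[8][3]=3·301+63=966  T[8][4]=4·350+301=1701  T[8][5]=5·140+350=1050
row 9: T[9][3]=3·966+127=3025  T[9][4]=4·1701+966=7770  T[9][5]=5·1050+1701=6951
Read S(9,3) = 3025, S(9,4) = 7770, S(9,5) = 6951.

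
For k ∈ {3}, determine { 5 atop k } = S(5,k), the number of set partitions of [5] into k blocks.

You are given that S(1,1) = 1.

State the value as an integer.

25

@2  (2,1):1·1+0→1, (2,2):0·2+1→1
@3  (3,1):1·1+0→1, (3,2):1·2+1→3, (3,3):0·3+1→1
@4  (4,2):3·2+1→7, (4,3):1·3+3→6
@5  (5,3):6·3+7→25
Read S(5,3) = 25.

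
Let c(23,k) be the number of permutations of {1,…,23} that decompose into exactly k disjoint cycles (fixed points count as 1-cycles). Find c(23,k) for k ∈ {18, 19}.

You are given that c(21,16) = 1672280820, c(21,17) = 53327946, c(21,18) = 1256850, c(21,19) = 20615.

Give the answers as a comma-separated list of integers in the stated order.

4546047198, 116896626

row 22: T[22][17]=21·53327946+1672280820=2792167686  T[22][18]=21·1256850+53327946=79721796  T[22][19]=21·20615+1256850=1689765
row 23: T[23][18]=22·79721796+2792167686=4546047198  T[23][19]=22·1689765+79721796=116896626
Read c(23,18) = 4546047198, c(23,19) = 116896626.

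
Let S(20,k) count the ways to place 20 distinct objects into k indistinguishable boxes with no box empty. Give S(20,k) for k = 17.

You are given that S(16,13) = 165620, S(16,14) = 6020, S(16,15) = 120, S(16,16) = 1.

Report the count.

i=17: T(17,14)=165620+14·6020=249900 | T(17,15)=6020+15·120=7820 | T(17,16)=120+16·1=136 | T(17,17)=1+17·0=1
i=18: T(18,15)=249900+15·7820=367200 | T(18,16)=7820+16·136=9996 | T(18,17)=136+17·1=153
i=19: T(19,16)=367200+16·9996=527136 | T(19,17)=9996+17·153=12597
i=20: T(20,17)=527136+17·12597=741285
Read S(20,17) = 741285.

741285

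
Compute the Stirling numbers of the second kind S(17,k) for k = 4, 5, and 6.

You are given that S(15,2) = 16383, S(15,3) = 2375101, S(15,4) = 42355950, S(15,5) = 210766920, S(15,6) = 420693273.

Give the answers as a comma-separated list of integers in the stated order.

694337290, 5652751651, 17505749898

row 16: T[16][3]=3·2375101+16383=7141686  T[16][4]=4·42355950+2375101=171798901  T[16][5]=5·210766920+42355950=1096190550  T[16][6]=6·420693273+210766920=2734926558
row 17: T[17][4]=4·171798901+7141686=694337290  T[17][5]=5·1096190550+171798901=5652751651  T[17][6]=6·2734926558+1096190550=17505749898
Read S(17,4) = 694337290, S(17,5) = 5652751651, S(17,6) = 17505749898.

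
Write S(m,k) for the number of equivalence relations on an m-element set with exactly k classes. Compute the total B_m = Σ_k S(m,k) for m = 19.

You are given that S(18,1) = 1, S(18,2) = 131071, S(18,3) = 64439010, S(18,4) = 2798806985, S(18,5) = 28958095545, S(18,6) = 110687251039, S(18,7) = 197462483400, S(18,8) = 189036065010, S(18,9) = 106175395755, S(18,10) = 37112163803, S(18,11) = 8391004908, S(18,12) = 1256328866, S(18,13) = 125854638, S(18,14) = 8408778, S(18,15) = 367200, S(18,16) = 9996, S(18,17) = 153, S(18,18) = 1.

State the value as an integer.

r19: T_19,1=1×1+0=1; T_19,2=2×131071+1=262143; T_19,3=3×64439010+131071=193448101; T_19,4=4×2798806985+64439010=11259666950; T_19,5=5×28958095545+2798806985=147589284710; T_19,6=6×110687251039+28958095545=693081601779; T_19,7=7×197462483400+110687251039=1492924634839; T_19,8=8×189036065010+197462483400=1709751003480; T_19,9=9×106175395755+189036065010=1144614626805; T_19,10=10×37112163803+106175395755=477297033785; T_19,11=11×8391004908+37112163803=129413217791; T_19,12=12×1256328866+8391004908=23466951300; T_19,13=13×125854638+1256328866=2892439160; T_19,14=14×8408778+125854638=243577530; T_19,15=15×367200+8408778=13916778; T_19,16=16×9996+367200=527136; T_19,17=17×153+9996=12597; T_19,18=18×1+153=171; T_19,19=19×0+1=1
B_19 = ΣS(19,k) = 1+262143+193448101+11259666950+147589284710+693081601779+1492924634839+1709751003480+1144614626805+477297033785+129413217791+23466951300+2892439160+243577530+13916778+527136+12597+171+1 = 5832742205057

5832742205057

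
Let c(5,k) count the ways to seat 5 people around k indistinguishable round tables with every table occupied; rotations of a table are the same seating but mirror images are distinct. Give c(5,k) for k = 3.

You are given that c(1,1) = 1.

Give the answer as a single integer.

[2] T[2,1]:1*1+0=1 · T[2,2]:1*0+1=1
[3] T[3,1]:2*1+0=2 · T[3,2]:2*1+1=3 · T[3,3]:2*0+1=1
[4] T[4,2]:3*3+2=11 · T[4,3]:3*1+3=6
[5] T[5,3]:4*6+11=35
Read c(5,3) = 35.

35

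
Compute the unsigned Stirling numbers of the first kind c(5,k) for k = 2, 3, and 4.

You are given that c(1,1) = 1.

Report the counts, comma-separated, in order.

50, 35, 10

[2] T[2,1]:1*1+0=1 · T[2,2]:1*0+1=1
[3] T[3,1]:2*1+0=2 · T[3,2]:2*1+1=3 · T[3,3]:2*0+1=1
[4] T[4,1]:3*2+0=6 · T[4,2]:3*3+2=11 · T[4,3]:3*1+3=6 · T[4,4]:3*0+1=1
[5] T[5,2]:4*11+6=50 · T[5,3]:4*6+11=35 · T[5,4]:4*1+6=10
Read c(5,2) = 50, c(5,3) = 35, c(5,4) = 10.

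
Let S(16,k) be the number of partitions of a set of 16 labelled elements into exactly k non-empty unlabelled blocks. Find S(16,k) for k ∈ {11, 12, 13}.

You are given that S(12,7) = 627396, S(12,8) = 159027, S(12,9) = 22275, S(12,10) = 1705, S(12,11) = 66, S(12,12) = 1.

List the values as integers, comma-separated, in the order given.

28936908, 2757118, 165620

[13] T[13,8]:8*159027+627396=1899612 · T[13,9]:9*22275+159027=359502 · T[13,10]:10*1705+22275=39325 · T[13,11]:11*66+1705=2431 · T[13,12]:12*1+66=78 · T[13,13]:13*0+1=1
[14] T[14,9]:9*359502+1899612=5135130 · T[14,10]:10*39325+359502=752752 · T[14,11]:11*2431+39325=66066 · T[14,12]:12*78+2431=3367 · T[14,13]:13*1+78=91
[15] T[15,10]:10*752752+5135130=12662650 · T[15,11]:11*66066+752752=1479478 · T[15,12]:12*3367+66066=106470 · T[15,13]:13*91+3367=4550
[16] T[16,11]:11*1479478+12662650=28936908 · T[16,12]:12*106470+1479478=2757118 · T[16,13]:13*4550+106470=165620
Read S(16,11) = 28936908, S(16,12) = 2757118, S(16,13) = 165620.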